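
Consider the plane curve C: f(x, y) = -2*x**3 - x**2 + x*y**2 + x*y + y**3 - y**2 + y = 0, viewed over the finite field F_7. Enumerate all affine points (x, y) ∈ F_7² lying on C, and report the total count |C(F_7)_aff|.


Affine F_7-points: {(0, 0), (0, 3), (0, 5), (1, 1), (3, 0), (3, 1), (3, 4), (4, 6), (6, 1)}; count = 9.

For each of the 49 pairs (x, y) ∈ F_7², evaluate f(x, y) mod 7. Record the zeros.
  x = 0: [0↦0, 1↦1, 2↦6, 3↦0, 4↦3, 5↦0, 6↦4]  zeros at y ∈ {0, 3, 5}
  x = 1: [0↦4, 1↦0, 2↦2, 3↦2, 4↦6, 5↦6, 6↦1]  zeros at y ∈ {1}
  x = 2: [0↦1, 1↦6, 2↦5, 3↦4, 4↦2, 5↦5, 6↦5]  zeros at y ∈ ∅
  x = 3: [0↦0, 1↦0, 2↦3, 3↦1, 4↦0, 5↦6, 6↦4]  zeros at y ∈ {0, 1, 4}
  x = 4: [0↦3, 1↦5, 2↦5, 3↦2, 4↦2, 5↦4, 6↦0]  zeros at y ∈ {6}
  x = 5: [0↦5, 1↦2, 2↦6, 3↦2, 4↦3, 5↦1, 6↦2]  zeros at y ∈ ∅
  x = 6: [0↦1, 1↦0, 2↦1, 3↦3, 4↦5, 5↦6, 6↦5]  zeros at y ∈ {1}
Collecting zeros: affine points = {(0, 0), (0, 3), (0, 5), (1, 1), (3, 0), (3, 1), (3, 4), (4, 6), (6, 1)}.
Total count |C(F_7)_aff| = 9.


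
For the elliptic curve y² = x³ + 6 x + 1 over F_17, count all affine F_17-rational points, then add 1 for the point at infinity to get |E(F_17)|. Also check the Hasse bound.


Affine points = {(0, 1), (0, 16), (1, 5), (1, 12), (2, 2), (2, 15), (4, 2), (4, 15), (6, 7), (6, 10), (8, 0), (9, 6), (9, 11), (11, 2), (11, 15), (12, 4), (12, 13), (13, 7), (13, 10), (15, 7), (15, 10)}; affine count = 21; |E(F_17)| = 22.

Discriminant check: Δ ∝ 4a³ + 27b² = 4·6³ + 27·1² = 4·216 + 27·1 ≡ 7 (mod 17). Nonzero ⇒ E is nonsingular.
For each x ∈ F_17, compute rhs = x³ + 6·x + 1 mod 17, then count y ∈ F_17 with y² ≡ rhs.
  x = 0: rhs = 1, matching y values: 1, 16 (2 points).
  x = 1: rhs = 8, matching y values: 5, 12 (2 points).
  x = 2: rhs = 4, matching y values: 2, 15 (2 points).
  x = 3: rhs = 12, matching y values: none (0 points).
  x = 4: rhs = 4, matching y values: 2, 15 (2 points).
  x = 5: rhs = 3, matching y values: none (0 points).
  x = 6: rhs = 15, matching y values: 7, 10 (2 points).
  x = 7: rhs = 12, matching y values: none (0 points).
  x = 8: rhs = 0, matching y values: 0 (1 points).
  x = 9: rhs = 2, matching y values: 6, 11 (2 points).
  x = 10: rhs = 7, matching y values: none (0 points).
  x = 11: rhs = 4, matching y values: 2, 15 (2 points).
  x = 12: rhs = 16, matching y values: 4, 13 (2 points).
  x = 13: rhs = 15, matching y values: 7, 10 (2 points).
  x = 14: rhs = 7, matching y values: none (0 points).
  x = 15: rhs = 15, matching y values: 7, 10 (2 points).
  x = 16: rhs = 11, matching y values: none (0 points).
Total affine count: 21.
Full point count |E(F_17)| = 21 + 1 = 22.
Hasse bound: |22 − (17+1)| = |4| = 4 ≤ 2√17 ≈ 8.2462 ✓.


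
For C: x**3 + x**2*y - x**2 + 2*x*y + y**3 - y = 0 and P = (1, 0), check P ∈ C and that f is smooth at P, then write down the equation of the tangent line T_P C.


Tangent line at P: x + 2*y - 1 = 0.

Step 1: f(1, 0) = 0, so P lies on C.
Step 2: partial derivatives
  f_x(x, y) = 3*x**2 + 2*x*y - 2*x + 2*y, f_y(x, y) = x**2 + 2*x + 3*y**2 - 1.
  f_x(P) = 1, f_y(P) = 2 (gradient nonzero, so P is smooth).
Step 3: tangent line at P: 1·(x − 1) + 2·(y − 0) = 0.
Expanding: x + 2*y - 1 = 0.


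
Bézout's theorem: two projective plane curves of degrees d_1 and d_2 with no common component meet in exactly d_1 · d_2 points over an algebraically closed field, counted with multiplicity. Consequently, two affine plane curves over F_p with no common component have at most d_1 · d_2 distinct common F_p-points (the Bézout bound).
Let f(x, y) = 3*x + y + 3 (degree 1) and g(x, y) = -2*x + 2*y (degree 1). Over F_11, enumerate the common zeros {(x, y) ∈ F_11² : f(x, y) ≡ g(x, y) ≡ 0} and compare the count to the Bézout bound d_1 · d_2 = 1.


Common zeros: {(2, 2)}; count = 1; Bézout bound = 1.

deg(f) = 1, deg(g) = 1, so Bézout bound = 1.
Scan x ∈ F_11. For each x, list the y ∈ F_11 with f(x, y) ≡ 0 and those with g(x, y) ≡ 0 (mod 11); the common zeros in that column are the intersection.
  x = 0: f ≡ 0 at y ∈ {8}; g ≡ 0 at y ∈ {0}; common: ∅.
  x = 1: f ≡ 0 at y ∈ {5}; g ≡ 0 at y ∈ {1}; common: ∅.
  x = 2: f ≡ 0 at y ∈ {2}; g ≡ 0 at y ∈ {2}; common: {2}.
  x = 3: f ≡ 0 at y ∈ {10}; g ≡ 0 at y ∈ {3}; common: ∅.
  x = 4: f ≡ 0 at y ∈ {7}; g ≡ 0 at y ∈ {4}; common: ∅.
  x = 5: f ≡ 0 at y ∈ {4}; g ≡ 0 at y ∈ {5}; common: ∅.
  x = 6: f ≡ 0 at y ∈ {1}; g ≡ 0 at y ∈ {6}; common: ∅.
  x = 7: f ≡ 0 at y ∈ {9}; g ≡ 0 at y ∈ {7}; common: ∅.
  x = 8: f ≡ 0 at y ∈ {6}; g ≡ 0 at y ∈ {8}; common: ∅.
  x = 9: f ≡ 0 at y ∈ {3}; g ≡ 0 at y ∈ {9}; common: ∅.
  x = 10: f ≡ 0 at y ∈ {0}; g ≡ 0 at y ∈ {10}; common: ∅.
Collecting: common zeros = {(2, 2)}, so the count is 1.
Comparison with the Bézout bound: 1 ≤ 1 = deg(f)·deg(g), as expected for curves with no common component (the bound is attained).


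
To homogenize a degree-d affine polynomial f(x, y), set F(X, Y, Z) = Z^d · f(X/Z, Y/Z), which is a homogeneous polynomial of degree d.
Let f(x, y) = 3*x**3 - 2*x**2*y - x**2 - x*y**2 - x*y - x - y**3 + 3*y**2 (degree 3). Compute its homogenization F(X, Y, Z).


F(X, Y, Z) = 3*X**3 - 2*X**2*Y - X**2*Z - X*Y**2 - X*Y*Z - X*Z**2 - Y**3 + 3*Y**2*Z

deg(f) = 3.
Substitute x = X/Z, y = Y/Z into f, then multiply by Z^3.
  monomial 3·x^3·y^0 ↦ 3·X^3·Y^0·Z^0.
  monomial -2·x^2·y^1 ↦ -2·X^2·Y^1·Z^0.
  monomial -1·x^2·y^0 ↦ -1·X^2·Y^0·Z^1.
  monomial -1·x^1·y^2 ↦ -1·X^1·Y^2·Z^0.
  monomial -1·x^1·y^1 ↦ -1·X^1·Y^1·Z^1.
  monomial -1·x^1·y^0 ↦ -1·X^1·Y^0·Z^2.
  monomial -1·x^0·y^3 ↦ -1·X^0·Y^3·Z^0.
  monomial 3·x^0·y^2 ↦ 3·X^0·Y^2·Z^1.
Collecting: F(X, Y, Z) = 3*X**3 - 2*X**2*Y - X**2*Z - X*Y**2 - X*Y*Z - X*Z**2 - Y**3 + 3*Y**2*Z.


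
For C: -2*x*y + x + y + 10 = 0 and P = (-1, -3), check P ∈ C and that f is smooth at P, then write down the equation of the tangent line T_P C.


Tangent line at P: 7*x + 3*y + 16 = 0.

Step 1: f(-1, -3) = 0, so P lies on C.
Step 2: partial derivatives
  f_x(x, y) = 1 - 2*y, f_y(x, y) = 1 - 2*x.
  f_x(P) = 7, f_y(P) = 3 (gradient nonzero, so P is smooth).
Step 3: tangent line at P: 7·(x − -1) + 3·(y − -3) = 0.
Expanding: 7*x + 3*y + 16 = 0.


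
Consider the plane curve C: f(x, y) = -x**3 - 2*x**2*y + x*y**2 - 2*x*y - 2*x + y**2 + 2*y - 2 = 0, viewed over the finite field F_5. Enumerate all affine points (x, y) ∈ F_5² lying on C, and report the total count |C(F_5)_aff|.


Affine F_5-points: {(1, 0), (1, 1), (3, 0), (3, 3), (4, 2)}; count = 5.

For each of the 25 pairs (x, y) ∈ F_5², evaluate f(x, y) mod 5. Record the zeros.
  x = 0: [0↦3, 1↦1, 2↦1, 3↦3, 4↦2]  zeros at y ∈ ∅
  x = 1: [0↦0, 1↦0, 2↦4, 3↦2, 4↦4]  zeros at y ∈ {0, 1}
  x = 2: [0↦1, 1↦4, 2↦3, 3↦3, 4↦4]  zeros at y ∈ ∅
  x = 3: [0↦0, 1↦2, 2↦2, 3↦0, 4↦1]  zeros at y ∈ {0, 3}
  x = 4: [0↦1, 1↦3, 2↦0, 3↦2, 4↦4]  zeros at y ∈ {2}
Collecting zeros: affine points = {(1, 0), (1, 1), (3, 0), (3, 3), (4, 2)}.
Total count |C(F_5)_aff| = 5.


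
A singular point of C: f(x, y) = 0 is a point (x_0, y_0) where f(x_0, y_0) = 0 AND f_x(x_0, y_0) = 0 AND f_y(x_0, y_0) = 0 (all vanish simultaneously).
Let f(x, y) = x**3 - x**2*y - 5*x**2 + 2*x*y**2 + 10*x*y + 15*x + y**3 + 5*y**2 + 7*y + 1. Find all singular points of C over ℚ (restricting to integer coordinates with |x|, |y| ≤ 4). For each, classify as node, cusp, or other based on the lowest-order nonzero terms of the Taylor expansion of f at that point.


Singular points: {(1, -2)}; classification: cusp.

Compute partial derivatives:
  f_x = 3*x**2 - 2*x*y - 10*x + 2*y**2 + 10*y + 15.
  f_y = -x**2 + 4*x*y + 10*x + 3*y**2 + 10*y + 7.
Scan x_0 ∈ {−4, ..., 4}. For each x_0, f_y(x_0, y) is a polynomial in y; find its integer roots y ∈ {−4, ..., 4}, then test f_x and f at those candidates.
  x = -4: f_y(-4, y) = 3*y**2 - 6*y - 49; no integer root y with |y| ≤ 4.
  x = -3: f_y(-3, y) = 3*y**2 - 2*y - 32; no integer root y with |y| ≤ 4.
  x = -2: f_y(-2, y) = 3*y**2 + 2*y - 17; no integer root y with |y| ≤ 4.
  x = -1: f_y(-1, y) = 3*y**2 + 6*y - 4; no integer root y with |y| ≤ 4.
  x = 0: f_y(0, y) = 3*y**2 + 10*y + 7; vanishes at y ∈ {-1}. (0, -1): f_x = 7 ≠ 0.
  x = 1: f_y(1, y) = 3*y**2 + 14*y + 16; vanishes at y ∈ {-2}. (1, -2): f_x = 0, f = 0 — SINGULAR.
  x = 2: f_y(2, y) = 3*y**2 + 18*y + 23; no integer root y with |y| ≤ 4.
  x = 3: f_y(3, y) = 3*y**2 + 22*y + 28; no integer root y with |y| ≤ 4.
  x = 4: f_y(4, y) = 3*y**2 + 26*y + 31; no integer root y with |y| ≤ 4.
Only singular point on the grid: (1, -2).
Classify: substitute x = 1 + u, y = -2 + v and expand: f = u**3 - u**2*v + 2*u*v**2 + v**3 + v**2.
No constant or linear terms (consistent with a singular point). Quadratic part: v**2. Cubic part: u**3 - u**2*v + 2*u*v**2 + v**3.
The quadratic part v**2 is a perfect square, so there is a single (double) tangent line v = 0, i.e. y = -2. Restricting the cubic part to that line (v = 0) leaves u**3 ≠ 0, so f is not divisible by v and the branch is v² ≈ -u**3 to lowest order — this is a cusp.
Classification: cusp.


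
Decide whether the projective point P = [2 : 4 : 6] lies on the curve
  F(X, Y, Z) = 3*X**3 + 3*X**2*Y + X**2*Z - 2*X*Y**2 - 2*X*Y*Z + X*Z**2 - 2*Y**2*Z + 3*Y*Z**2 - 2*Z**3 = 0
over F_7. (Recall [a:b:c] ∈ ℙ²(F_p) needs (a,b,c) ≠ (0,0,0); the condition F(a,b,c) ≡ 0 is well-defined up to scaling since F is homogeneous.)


F(2,4,6) ≡ 5 (mod 7); P is NOT on the curve.

Evaluate F(2, 4, 6) term-by-term (mod 7).
  3*X**3 ↦ 3·8·1·1 = 24
  3*X**2*Y ↦ 3·4·4·1 = 48
  X**2*Z ↦ 1·4·1·6 = 24
  -2*X*Y**2 ↦ -2·2·16·1 = -64
  -2*X*Y*Z ↦ -2·2·4·6 = -96
  X*Z**2 ↦ 1·2·1·36 = 72
  -2*Y**2*Z ↦ -2·1·16·6 = -192
  3*Y*Z**2 ↦ 3·1·4·36 = 432
  -2*Z**3 ↦ -2·1·1·216 = -432
Sum: F(2, 4, 6) = (24) + (48) + (24) + (-64) + (-96) + (72) + (-192) + (432) + (-432) = -184.
Reducing mod 7: -184 ≡ 5 (mod 7).
Since F(a, b, c) ≡ 5 ≠ 0 (mod 7), P does NOT lie on the curve.


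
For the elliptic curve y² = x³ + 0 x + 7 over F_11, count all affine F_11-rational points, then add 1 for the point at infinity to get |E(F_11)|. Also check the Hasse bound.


Affine points = {(2, 2), (2, 9), (3, 1), (3, 10), (4, 4), (4, 7), (5, 0), (6, 5), (6, 6), (7, 3), (7, 8)}; affine count = 11; |E(F_11)| = 12.

Discriminant check: Δ ∝ 4a³ + 27b² = 4·0³ + 27·7² = 4·0 + 27·49 ≡ 3 (mod 11). Nonzero ⇒ E is nonsingular.
For each x ∈ F_11, compute rhs = x³ + 0·x + 7 mod 11, then count y ∈ F_11 with y² ≡ rhs.
  x = 0: rhs = 7, matching y values: none (0 points).
  x = 1: rhs = 8, matching y values: none (0 points).
  x = 2: rhs = 4, matching y values: 2, 9 (2 points).
  x = 3: rhs = 1, matching y values: 1, 10 (2 points).
  x = 4: rhs = 5, matching y values: 4, 7 (2 points).
  x = 5: rhs = 0, matching y values: 0 (1 points).
  x = 6: rhs = 3, matching y values: 5, 6 (2 points).
  x = 7: rhs = 9, matching y values: 3, 8 (2 points).
  x = 8: rhs = 2, matching y values: none (0 points).
  x = 9: rhs = 10, matching y values: none (0 points).
  x = 10: rhs = 6, matching y values: none (0 points).
Total affine count: 11.
Full point count |E(F_11)| = 11 + 1 = 12.
Hasse bound: |12 − (11+1)| = |0| = 0 ≤ 2√11 ≈ 6.6332 ✓.


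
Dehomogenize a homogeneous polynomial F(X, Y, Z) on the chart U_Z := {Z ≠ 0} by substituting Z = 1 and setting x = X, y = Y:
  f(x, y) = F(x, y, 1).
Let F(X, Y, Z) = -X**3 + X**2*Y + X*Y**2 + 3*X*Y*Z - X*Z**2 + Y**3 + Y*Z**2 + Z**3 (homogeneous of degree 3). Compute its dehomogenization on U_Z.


f(x, y) = -x**3 + x**2*y + x*y**2 + 3*x*y - x + y**3 + y + 1

On U_Z we set Z = 1. Each monomial c·X^i·Y^j·Z^k in F becomes c·x^i·y^j·1^k = c·x^i·y^j.
Substituting Z = 1: F(X, Y, 1) = -x**3 + x**2*y + x*y**2 + 3*x*y - x + y**3 + y + 1.
Note: deg(f) ≤ deg(F) = 3; strict inequality happens when F is divisible by Z (lost terms).


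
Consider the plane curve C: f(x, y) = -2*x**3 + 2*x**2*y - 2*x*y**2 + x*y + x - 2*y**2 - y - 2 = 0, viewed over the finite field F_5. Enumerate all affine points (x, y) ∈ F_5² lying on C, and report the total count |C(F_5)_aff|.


Affine F_5-points: {(0, 1), (1, 1), (1, 2), (3, 2), (3, 3)}; count = 5.

For each of the 25 pairs (x, y) ∈ F_5², evaluate f(x, y) mod 5. Record the zeros.
  x = 0: [0↦3, 1↦0, 2↦3, 3↦2, 4↦2]  zeros at y ∈ {1}
  x = 1: [0↦2, 1↦0, 2↦0, 3↦2, 4↦1]  zeros at y ∈ {1, 2}
  x = 2: [0↦4, 1↦2, 2↦3, 3↦2, 4↦4]  zeros at y ∈ ∅
  x = 3: [0↦2, 1↦4, 2↦0, 3↦0, 4↦4]  zeros at y ∈ {2, 3}
  x = 4: [0↦4, 1↦4, 2↦4, 3↦4, 4↦4]  zeros at y ∈ ∅
Collecting zeros: affine points = {(0, 1), (1, 1), (1, 2), (3, 2), (3, 3)}.
Total count |C(F_5)_aff| = 5.


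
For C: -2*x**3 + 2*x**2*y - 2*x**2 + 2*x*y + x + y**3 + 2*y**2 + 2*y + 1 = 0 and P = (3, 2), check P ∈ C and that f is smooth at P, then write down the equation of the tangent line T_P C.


Tangent line at P: -37*x + 46*y + 19 = 0.

Step 1: f(3, 2) = 0, so P lies on C.
Step 2: partial derivatives
  f_x(x, y) = -6*x**2 + 4*x*y - 4*x + 2*y + 1, f_y(x, y) = 2*x**2 + 2*x + 3*y**2 + 4*y + 2.
  f_x(P) = -37, f_y(P) = 46 (gradient nonzero, so P is smooth).
Step 3: tangent line at P: -37·(x − 3) + 46·(y − 2) = 0.
Expanding: -37*x + 46*y + 19 = 0.


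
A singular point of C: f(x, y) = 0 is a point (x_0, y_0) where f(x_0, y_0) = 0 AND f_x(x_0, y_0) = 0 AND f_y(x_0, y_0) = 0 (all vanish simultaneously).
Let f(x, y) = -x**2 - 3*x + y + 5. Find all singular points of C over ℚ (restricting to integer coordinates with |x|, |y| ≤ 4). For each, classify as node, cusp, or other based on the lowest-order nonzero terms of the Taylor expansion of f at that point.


No singular points in the scanned grid; C is smooth there.

Compute partial derivatives:
  f_x = -2*x - 3.
  f_y = 1.
f_y = 1 is a nonzero constant, so f_y never vanishes: no point (x, y) can satisfy f = f_x = f_y = 0. In particular no (x, y) ∈ {−4, ..., 4}² is singular; the curve is smooth.


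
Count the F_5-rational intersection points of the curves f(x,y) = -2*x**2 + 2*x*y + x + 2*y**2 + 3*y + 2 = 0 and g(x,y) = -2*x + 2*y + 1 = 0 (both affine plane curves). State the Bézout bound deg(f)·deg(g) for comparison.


Common zeros: ∅; count = 0; Bézout bound = 2.

deg(f) = 2, deg(g) = 1, so Bézout bound = 2.
Scan x ∈ F_5. For each x, list the y ∈ F_5 with f(x, y) ≡ 0 and those with g(x, y) ≡ 0 (mod 5); the common zeros in that column are the intersection.
  x = 0: f ≡ 0 at y ∈ ∅; g ≡ 0 at y ∈ {2}; common: ∅.
  x = 1: f ≡ 0 at y ∈ ∅; g ≡ 0 at y ∈ {3}; common: ∅.
  x = 2: f ≡ 0 at y ∈ {1, 3}; g ≡ 0 at y ∈ {4}; common: ∅.
  x = 3: f ≡ 0 at y ∈ {4}; g ≡ 0 at y ∈ {0}; common: ∅.
  x = 4: f ≡ 0 at y ∈ {3, 4}; g ≡ 0 at y ∈ {1}; common: ∅.
Collecting: common zeros = ∅, so the count is 0.
Comparison with the Bézout bound: 0 ≤ 2 = deg(f)·deg(g), as expected for curves with no common component (the affine F_5-count falls short of the bound because intersections may lie at infinity, over extension fields, or carry multiplicity).


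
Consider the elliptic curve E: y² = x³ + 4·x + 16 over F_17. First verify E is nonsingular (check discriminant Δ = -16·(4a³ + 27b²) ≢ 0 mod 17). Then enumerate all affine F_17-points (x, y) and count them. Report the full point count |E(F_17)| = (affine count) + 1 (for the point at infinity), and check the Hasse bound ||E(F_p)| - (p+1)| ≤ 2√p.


Affine points = {(0, 4), (0, 13), (1, 2), (1, 15), (2, 7), (2, 10), (3, 2), (3, 15), (5, 5), (5, 12), (6, 1), (6, 16), (7, 8), (7, 9), (8, 4), (8, 13), (9, 4), (9, 13), (10, 6), (10, 11), (13, 2), (13, 15), (15, 0)}; affine count = 23; |E(F_17)| = 24.

Discriminant check: Δ ∝ 4a³ + 27b² = 4·4³ + 27·16² = 4·64 + 27·256 ≡ 11 (mod 17). Nonzero ⇒ E is nonsingular.
For each x ∈ F_17, compute rhs = x³ + 4·x + 16 mod 17, then count y ∈ F_17 with y² ≡ rhs.
  x = 0: rhs = 16, matching y values: 4, 13 (2 points).
  x = 1: rhs = 4, matching y values: 2, 15 (2 points).
  x = 2: rhs = 15, matching y values: 7, 10 (2 points).
  x = 3: rhs = 4, matching y values: 2, 15 (2 points).
  x = 4: rhs = 11, matching y values: none (0 points).
  x = 5: rhs = 8, matching y values: 5, 12 (2 points).
  x = 6: rhs = 1, matching y values: 1, 16 (2 points).
  x = 7: rhs = 13, matching y values: 8, 9 (2 points).
  x = 8: rhs = 16, matching y values: 4, 13 (2 points).
  x = 9: rhs = 16, matching y values: 4, 13 (2 points).
  x = 10: rhs = 2, matching y values: 6, 11 (2 points).
  x = 11: rhs = 14, matching y values: none (0 points).
  x = 12: rhs = 7, matching y values: none (0 points).
  x = 13: rhs = 4, matching y values: 2, 15 (2 points).
  x = 14: rhs = 11, matching y values: none (0 points).
  x = 15: rhs = 0, matching y values: 0 (1 points).
  x = 16: rhs = 11, matching y values: none (0 points).
Total affine count: 23.
Full point count |E(F_17)| = 23 + 1 = 24.
Hasse bound: |24 − (17+1)| = |6| = 6 ≤ 2√17 ≈ 8.2462 ✓.


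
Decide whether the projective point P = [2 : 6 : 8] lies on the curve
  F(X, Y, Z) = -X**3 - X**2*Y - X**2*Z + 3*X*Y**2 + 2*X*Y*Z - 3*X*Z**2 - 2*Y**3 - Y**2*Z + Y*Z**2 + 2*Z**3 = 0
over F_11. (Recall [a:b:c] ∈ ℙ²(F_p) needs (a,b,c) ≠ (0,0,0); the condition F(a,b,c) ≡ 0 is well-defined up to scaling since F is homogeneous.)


F(2,6,8) ≡ 10 (mod 11); P is NOT on the curve.

Evaluate F(2, 6, 8) term-by-term (mod 11).
  -X**3 ↦ -1·8·1·1 = -8
  -X**2*Y ↦ -1·4·6·1 = -24
  -X**2*Z ↦ -1·4·1·8 = -32
  3*X*Y**2 ↦ 3·2·36·1 = 216
  2*X*Y*Z ↦ 2·2·6·8 = 192
  -3*X*Z**2 ↦ -3·2·1·64 = -384
  -2*Y**3 ↦ -2·1·216·1 = -432
  -Y**2*Z ↦ -1·1·36·8 = -288
  Y*Z**2 ↦ 1·1·6·64 = 384
  2*Z**3 ↦ 2·1·1·512 = 1024
Sum: F(2, 6, 8) = (-8) + (-24) + (-32) + (216) + (192) + (-384) + (-432) + (-288) + (384) + (1024) = 648.
Reducing mod 11: 648 ≡ 10 (mod 11).
Since F(a, b, c) ≡ 10 ≠ 0 (mod 11), P does NOT lie on the curve.


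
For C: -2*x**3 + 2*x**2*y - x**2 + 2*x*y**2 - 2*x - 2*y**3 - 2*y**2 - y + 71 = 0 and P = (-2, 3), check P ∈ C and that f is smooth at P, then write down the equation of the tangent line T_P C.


Tangent line at P: -28*x - 83*y + 193 = 0.

Step 1: f(-2, 3) = 0, so P lies on C.
Step 2: partial derivatives
  f_x(x, y) = -6*x**2 + 4*x*y - 2*x + 2*y**2 - 2, f_y(x, y) = 2*x**2 + 4*x*y - 6*y**2 - 4*y - 1.
  f_x(P) = -28, f_y(P) = -83 (gradient nonzero, so P is smooth).
Step 3: tangent line at P: -28·(x − -2) + -83·(y − 3) = 0.
Expanding: -28*x - 83*y + 193 = 0.


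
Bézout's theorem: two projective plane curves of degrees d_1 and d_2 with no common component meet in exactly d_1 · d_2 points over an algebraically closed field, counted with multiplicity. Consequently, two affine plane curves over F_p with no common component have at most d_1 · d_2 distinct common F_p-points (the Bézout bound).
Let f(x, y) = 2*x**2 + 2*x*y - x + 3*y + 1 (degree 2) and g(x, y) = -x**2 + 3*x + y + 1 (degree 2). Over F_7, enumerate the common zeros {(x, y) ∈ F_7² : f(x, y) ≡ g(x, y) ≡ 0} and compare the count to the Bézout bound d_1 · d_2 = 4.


Common zeros: {(2, 4), (3, 6), (6, 3)}; count = 3; Bézout bound = 4.

deg(f) = 2, deg(g) = 2, so Bézout bound = 4.
Scan x ∈ F_7. For each x, list the y ∈ F_7 with f(x, y) ≡ 0 and those with g(x, y) ≡ 0 (mod 7); the common zeros in that column are the intersection.
  x = 0: f ≡ 0 at y ∈ {2}; g ≡ 0 at y ∈ {6}; common: ∅.
  x = 1: f ≡ 0 at y ∈ {1}; g ≡ 0 at y ∈ {4}; common: ∅.
  x = 2: f ≡ 0 at y ∈ {0, 1, 2, 3, 4, 5, 6}; g ≡ 0 at y ∈ {4}; common: {4}.
  x = 3: f ≡ 0 at y ∈ {6}; g ≡ 0 at y ∈ {6}; common: {6}.
  x = 4: f ≡ 0 at y ∈ {5}; g ≡ 0 at y ∈ {3}; common: ∅.
  x = 5: f ≡ 0 at y ∈ {4}; g ≡ 0 at y ∈ {2}; common: ∅.
  x = 6: f ≡ 0 at y ∈ {3}; g ≡ 0 at y ∈ {3}; common: {3}.
Collecting: common zeros = {(2, 4), (3, 6), (6, 3)}, so the count is 3.
Comparison with the Bézout bound: 3 ≤ 4 = deg(f)·deg(g), as expected for curves with no common component (the affine F_7-count falls short of the bound because intersections may lie at infinity, over extension fields, or carry multiplicity).


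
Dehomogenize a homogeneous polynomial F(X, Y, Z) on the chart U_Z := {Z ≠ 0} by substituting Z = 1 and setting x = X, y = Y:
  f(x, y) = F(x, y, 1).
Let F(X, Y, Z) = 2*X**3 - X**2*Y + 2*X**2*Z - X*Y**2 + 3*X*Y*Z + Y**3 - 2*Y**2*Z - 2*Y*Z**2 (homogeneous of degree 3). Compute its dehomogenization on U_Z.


f(x, y) = 2*x**3 - x**2*y + 2*x**2 - x*y**2 + 3*x*y + y**3 - 2*y**2 - 2*y

On U_Z we set Z = 1. Each monomial c·X^i·Y^j·Z^k in F becomes c·x^i·y^j·1^k = c·x^i·y^j.
Substituting Z = 1: F(X, Y, 1) = 2*x**3 - x**2*y + 2*x**2 - x*y**2 + 3*x*y + y**3 - 2*y**2 - 2*y.
Note: deg(f) ≤ deg(F) = 3; strict inequality happens when F is divisible by Z (lost terms).


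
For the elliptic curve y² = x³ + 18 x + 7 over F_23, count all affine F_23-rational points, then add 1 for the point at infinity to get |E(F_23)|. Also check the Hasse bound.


Affine points = {(1, 7), (1, 16), (6, 3), (6, 20), (7, 4), (7, 19), (9, 1), (9, 22), (11, 8), (11, 15), (13, 0), (14, 6), (14, 17), (15, 8), (15, 15), (19, 3), (19, 20), (20, 8), (20, 15), (21, 3), (21, 20)}; affine count = 21; |E(F_23)| = 22.

Discriminant check: Δ ∝ 4a³ + 27b² = 4·18³ + 27·7² = 4·5832 + 27·49 ≡ 18 (mod 23). Nonzero ⇒ E is nonsingular.
For each x ∈ F_23, compute rhs = x³ + 18·x + 7 mod 23, then count y ∈ F_23 with y² ≡ rhs.
  x = 0: rhs = 7, matching y values: none (0 points).
  x = 1: rhs = 3, matching y values: 7, 16 (2 points).
  x = 2: rhs = 5, matching y values: none (0 points).
  x = 3: rhs = 19, matching y values: none (0 points).
  x = 4: rhs = 5, matching y values: none (0 points).
  x = 5: rhs = 15, matching y values: none (0 points).
  x = 6: rhs = 9, matching y values: 3, 20 (2 points).
  x = 7: rhs = 16, matching y values: 4, 19 (2 points).
  x = 8: rhs = 19, matching y values: none (0 points).
  x = 9: rhs = 1, matching y values: 1, 22 (2 points).
  x = 10: rhs = 14, matching y values: none (0 points).
  x = 11: rhs = 18, matching y values: 8, 15 (2 points).
  x = 12: rhs = 19, matching y values: none (0 points).
  x = 13: rhs = 0, matching y values: 0 (1 points).
  x = 14: rhs = 13, matching y values: 6, 17 (2 points).
  x = 15: rhs = 18, matching y values: 8, 15 (2 points).
  x = 16: rhs = 21, matching y values: none (0 points).
  x = 17: rhs = 5, matching y values: none (0 points).
  x = 18: rhs = 22, matching y values: none (0 points).
  x = 19: rhs = 9, matching y values: 3, 20 (2 points).
  x = 20: rhs = 18, matching y values: 8, 15 (2 points).
  x = 21: rhs = 9, matching y values: 3, 20 (2 points).
  x = 22: rhs = 11, matching y values: none (0 points).
Total affine count: 21.
Full point count |E(F_23)| = 21 + 1 = 22.
Hasse bound: |22 − (23+1)| = |-2| = 2 ≤ 2√23 ≈ 9.5917 ✓.


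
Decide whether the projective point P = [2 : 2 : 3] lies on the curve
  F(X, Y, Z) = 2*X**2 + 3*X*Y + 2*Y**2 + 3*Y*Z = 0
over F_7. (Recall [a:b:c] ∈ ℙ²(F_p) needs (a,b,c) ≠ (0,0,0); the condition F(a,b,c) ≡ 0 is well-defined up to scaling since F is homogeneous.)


F(2,2,3) ≡ 4 (mod 7); P is NOT on the curve.

Evaluate F(2, 2, 3) term-by-term (mod 7).
  2*X**2 ↦ 2·4·1·1 = 8
  3*X*Y ↦ 3·2·2·1 = 12
  2*Y**2 ↦ 2·1·4·1 = 8
  3*Y*Z ↦ 3·1·2·3 = 18
Sum: F(2, 2, 3) = (8) + (12) + (8) + (18) = 46.
Reducing mod 7: 46 ≡ 4 (mod 7).
Since F(a, b, c) ≡ 4 ≠ 0 (mod 7), P does NOT lie on the curve.


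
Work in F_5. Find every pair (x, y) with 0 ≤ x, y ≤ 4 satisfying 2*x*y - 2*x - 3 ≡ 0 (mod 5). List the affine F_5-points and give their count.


Affine F_5-points: {(1, 0), (2, 3), (3, 4), (4, 2)}; count = 4.

For each of the 25 pairs (x, y) ∈ F_5², evaluate f(x, y) mod 5. Record the zeros.
  x = 0: [0↦2, 1↦2, 2↦2, 3↦2, 4↦2]  zeros at y ∈ ∅
  x = 1: [0↦0, 1↦2, 2↦4, 3↦1, 4↦3]  zeros at y ∈ {0}
  x = 2: [0↦3, 1↦2, 2↦1, 3↦0, 4↦4]  zeros at y ∈ {3}
  x = 3: [0↦1, 1↦2, 2↦3, 3↦4, 4↦0]  zeros at y ∈ {4}
  x = 4: [0↦4, 1↦2, 2↦0, 3↦3, 4↦1]  zeros at y ∈ {2}
Collecting zeros: affine points = {(1, 0), (2, 3), (3, 4), (4, 2)}.
Total count |C(F_5)_aff| = 4.


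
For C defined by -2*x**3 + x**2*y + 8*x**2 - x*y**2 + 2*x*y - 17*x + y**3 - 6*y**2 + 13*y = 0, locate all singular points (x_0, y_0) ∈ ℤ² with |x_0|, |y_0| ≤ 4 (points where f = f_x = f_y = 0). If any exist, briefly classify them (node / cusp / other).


Singular points: {(2, 3)}; classification: node.

Compute partial derivatives:
  f_x = -6*x**2 + 2*x*y + 16*x - y**2 + 2*y - 17.
  f_y = x**2 - 2*x*y + 2*x + 3*y**2 - 12*y + 13.
Scan x_0 ∈ {−4, ..., 4}. For each x_0, f_y(x_0, y) is a polynomial in y; find its integer roots y ∈ {−4, ..., 4}, then test f_x and f at those candidates.
  x = -4: f_y(-4, y) = 3*y**2 - 4*y + 21; no integer root y with |y| ≤ 4.
  x = -3: f_y(-3, y) = 3*y**2 - 6*y + 16; no integer root y with |y| ≤ 4.
  x = -2: f_y(-2, y) = 3*y**2 - 8*y + 13; no integer root y with |y| ≤ 4.
  x = -1: f_y(-1, y) = 3*y**2 - 10*y + 12; no integer root y with |y| ≤ 4.
  x = 0: f_y(0, y) = 3*y**2 - 12*y + 13; no integer root y with |y| ≤ 4.
  x = 1: f_y(1, y) = 3*y**2 - 14*y + 16; vanishes at y ∈ {2}. (1, 2): f_x = -3 ≠ 0.
  x = 2: f_y(2, y) = 3*y**2 - 16*y + 21; vanishes at y ∈ {3}. (2, 3): f_x = 0, f = 0 — SINGULAR.
  x = 3: f_y(3, y) = 3*y**2 - 18*y + 28; no integer root y with |y| ≤ 4.
  x = 4: f_y(4, y) = 3*y**2 - 20*y + 37; no integer root y with |y| ≤ 4.
Only singular point on the grid: (2, 3).
Classify: substitute x = 2 + u, y = 3 + v and expand: f = -2*u**3 + u**2*v - u**2 - u*v**2 + v**3 + v**2.
No constant or linear terms (consistent with a singular point). Quadratic part: -u**2 + v**2. Cubic part: -2*u**3 + u**2*v - u*v**2 + v**3.
The quadratic part v**2 - u**2 = (v − u)(v + u) splits into two distinct linear factors, so there are two distinct tangent lines y − 3 = ±(x − 2) — this is a node (ordinary double point).
Classification: node.


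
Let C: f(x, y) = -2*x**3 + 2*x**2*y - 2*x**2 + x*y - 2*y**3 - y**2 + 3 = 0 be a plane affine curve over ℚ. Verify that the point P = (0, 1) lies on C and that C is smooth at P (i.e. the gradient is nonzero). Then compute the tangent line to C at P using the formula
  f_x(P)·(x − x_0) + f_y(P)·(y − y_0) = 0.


Tangent line at P: x - 8*y + 8 = 0.

Step 1: f(0, 1) = 0, so P lies on C.
Step 2: partial derivatives
  f_x(x, y) = -6*x**2 + 4*x*y - 4*x + y, f_y(x, y) = 2*x**2 + x - 6*y**2 - 2*y.
  f_x(P) = 1, f_y(P) = -8 (gradient nonzero, so P is smooth).
Step 3: tangent line at P: 1·(x − 0) + -8·(y − 1) = 0.
Expanding: x - 8*y + 8 = 0.


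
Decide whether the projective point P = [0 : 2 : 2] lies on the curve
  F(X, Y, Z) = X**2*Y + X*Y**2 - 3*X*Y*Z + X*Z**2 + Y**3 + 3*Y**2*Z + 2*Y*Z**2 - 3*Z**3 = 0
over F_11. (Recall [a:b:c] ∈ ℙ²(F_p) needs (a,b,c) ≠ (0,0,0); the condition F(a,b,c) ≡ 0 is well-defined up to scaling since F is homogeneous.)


F(0,2,2) ≡ 2 (mod 11); P is NOT on the curve.

Evaluate F(0, 2, 2) term-by-term (mod 11).
  X**2*Y ↦ 1·0·2·1 = 0
  X*Y**2 ↦ 1·0·4·1 = 0
  -3*X*Y*Z ↦ -3·0·2·2 = 0
  X*Z**2 ↦ 1·0·1·4 = 0
  Y**3 ↦ 1·1·8·1 = 8
  3*Y**2*Z ↦ 3·1·4·2 = 24
  2*Y*Z**2 ↦ 2·1·2·4 = 16
  -3*Z**3 ↦ -3·1·1·8 = -24
Sum: F(0, 2, 2) = (0) + (0) + (0) + (0) + (8) + (24) + (16) + (-24) = 24.
Reducing mod 11: 24 ≡ 2 (mod 11).
Since F(a, b, c) ≡ 2 ≠ 0 (mod 11), P does NOT lie on the curve.


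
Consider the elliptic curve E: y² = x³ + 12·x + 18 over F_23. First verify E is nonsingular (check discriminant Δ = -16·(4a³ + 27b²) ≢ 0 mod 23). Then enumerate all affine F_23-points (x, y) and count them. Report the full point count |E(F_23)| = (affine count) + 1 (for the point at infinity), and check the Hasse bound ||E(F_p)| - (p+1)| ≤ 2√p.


Affine points = {(0, 8), (0, 15), (1, 10), (1, 13), (2, 2), (2, 21), (3, 9), (3, 14), (7, 10), (7, 13), (9, 2), (9, 21), (11, 3), (11, 20), (12, 2), (12, 21), (13, 5), (13, 18), (14, 3), (14, 20), (15, 10), (15, 13), (17, 11), (17, 12), (20, 1), (20, 22), (21, 3), (21, 20)}; affine count = 28; |E(F_23)| = 29.

Discriminant check: Δ ∝ 4a³ + 27b² = 4·12³ + 27·18² = 4·1728 + 27·324 ≡ 20 (mod 23). Nonzero ⇒ E is nonsingular.
For each x ∈ F_23, compute rhs = x³ + 12·x + 18 mod 23, then count y ∈ F_23 with y² ≡ rhs.
  x = 0: rhs = 18, matching y values: 8, 15 (2 points).
  x = 1: rhs = 8, matching y values: 10, 13 (2 points).
  x = 2: rhs = 4, matching y values: 2, 21 (2 points).
  x = 3: rhs = 12, matching y values: 9, 14 (2 points).
  x = 4: rhs = 15, matching y values: none (0 points).
  x = 5: rhs = 19, matching y values: none (0 points).
  x = 6: rhs = 7, matching y values: none (0 points).
  x = 7: rhs = 8, matching y values: 10, 13 (2 points).
  x = 8: rhs = 5, matching y values: none (0 points).
  x = 9: rhs = 4, matching y values: 2, 21 (2 points).
  x = 10: rhs = 11, matching y values: none (0 points).
  x = 11: rhs = 9, matching y values: 3, 20 (2 points).
  x = 12: rhs = 4, matching y values: 2, 21 (2 points).
  x = 13: rhs = 2, matching y values: 5, 18 (2 points).
  x = 14: rhs = 9, matching y values: 3, 20 (2 points).
  x = 15: rhs = 8, matching y values: 10, 13 (2 points).
  x = 16: rhs = 5, matching y values: none (0 points).
  x = 17: rhs = 6, matching y values: 11, 12 (2 points).
  x = 18: rhs = 17, matching y values: none (0 points).
  x = 19: rhs = 21, matching y values: none (0 points).
  x = 20: rhs = 1, matching y values: 1, 22 (2 points).
  x = 21: rhs = 9, matching y values: 3, 20 (2 points).
  x = 22: rhs = 5, matching y values: none (0 points).
Total affine count: 28.
Full point count |E(F_23)| = 28 + 1 = 29.
Hasse bound: |29 − (23+1)| = |5| = 5 ≤ 2√23 ≈ 9.5917 ✓.


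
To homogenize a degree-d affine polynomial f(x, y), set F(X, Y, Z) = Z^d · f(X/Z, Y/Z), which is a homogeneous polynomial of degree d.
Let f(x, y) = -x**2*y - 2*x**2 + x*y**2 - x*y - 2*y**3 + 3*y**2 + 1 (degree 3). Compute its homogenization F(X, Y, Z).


F(X, Y, Z) = -X**2*Y - 2*X**2*Z + X*Y**2 - X*Y*Z - 2*Y**3 + 3*Y**2*Z + Z**3

deg(f) = 3.
Substitute x = X/Z, y = Y/Z into f, then multiply by Z^3.
  monomial -1·x^2·y^1 ↦ -1·X^2·Y^1·Z^0.
  monomial -2·x^2·y^0 ↦ -2·X^2·Y^0·Z^1.
  monomial 1·x^1·y^2 ↦ 1·X^1·Y^2·Z^0.
  monomial -1·x^1·y^1 ↦ -1·X^1·Y^1·Z^1.
  monomial -2·x^0·y^3 ↦ -2·X^0·Y^3·Z^0.
  monomial 3·x^0·y^2 ↦ 3·X^0·Y^2·Z^1.
  monomial 1·x^0·y^0 ↦ 1·X^0·Y^0·Z^3.
Collecting: F(X, Y, Z) = -X**2*Y - 2*X**2*Z + X*Y**2 - X*Y*Z - 2*Y**3 + 3*Y**2*Z + Z**3.


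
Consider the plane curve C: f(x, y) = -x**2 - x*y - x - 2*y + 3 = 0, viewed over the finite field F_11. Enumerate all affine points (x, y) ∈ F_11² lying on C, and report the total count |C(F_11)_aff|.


Affine F_11-points: {(0, 7), (1, 4), (2, 2), (3, 7), (4, 10), (5, 4), (6, 2), (7, 10), (8, 3), (10, 3)}; count = 10.

For each of the 121 pairs (x, y) ∈ F_11², evaluate f(x, y) mod 11. Record the zeros.
  x = 0: [0↦3, 1↦1, 2↦10, 3↦8, 4↦6, 5↦4, 6↦2, 7↦0, 8↦9, 9↦7, 10↦5]  zeros at y ∈ {7}
  x = 1: [0↦1, 1↦9, 2↦6, 3↦3, 4↦0, 5↦8, 6↦5, 7↦2, 8↦10, 9↦7, 10↦4]  zeros at y ∈ {4}
  x = 2: [0↦8, 1↦4, 2↦0, 3↦7, 4↦3, 5↦10, 6↦6, 7↦2, 8↦9, 9↦5, 10↦1]  zeros at y ∈ {2}
  x = 3: [0↦2, 1↦8, 2↦3, 3↦9, 4↦4, 5↦10, 6↦5, 7↦0, 8↦6, 9↦1, 10↦7]  zeros at y ∈ {7}
  x = 4: [0↦5, 1↦10, 2↦4, 3↦9, 4↦3, 5↦8, 6↦2, 7↦7, 8↦1, 9↦6, 10↦0]  zeros at y ∈ {10}
  x = 5: [0↦6, 1↦10, 2↦3, 3↦7, 4↦0, 5↦4, 6↦8, 7↦1, 8↦5, 9↦9, 10↦2]  zeros at y ∈ {4}
  x = 6: [0↦5, 1↦8, 2↦0, 3↦3, 4↦6, 5↦9, 6↦1, 7↦4, 8↦7, 9↦10, 10↦2]  zeros at y ∈ {2}
  x = 7: [0↦2, 1↦4, 2↦6, 3↦8, 4↦10, 5↦1, 6↦3, 7↦5, 8↦7, 9↦9, 10↦0]  zeros at y ∈ {10}
  x = 8: [0↦8, 1↦9, 2↦10, 3↦0, 4↦1, 5↦2, 6↦3, 7↦4, 8↦5, 9↦6, 10↦7]  zeros at y ∈ {3}
  x = 9: [0↦1, 1↦1, 2↦1, 3↦1, 4↦1, 5↦1, 6↦1, 7↦1, 8↦1, 9↦1, 10↦1]  zeros at y ∈ ∅
  x = 10: [0↦3, 1↦2, 2↦1, 3↦0, 4↦10, 5↦9, 6↦8, 7↦7, 8↦6, 9↦5, 10↦4]  zeros at y ∈ {3}
Collecting zeros: affine points = {(0, 7), (1, 4), (2, 2), (3, 7), (4, 10), (5, 4), (6, 2), (7, 10), (8, 3), (10, 3)}.
Total count |C(F_11)_aff| = 10.


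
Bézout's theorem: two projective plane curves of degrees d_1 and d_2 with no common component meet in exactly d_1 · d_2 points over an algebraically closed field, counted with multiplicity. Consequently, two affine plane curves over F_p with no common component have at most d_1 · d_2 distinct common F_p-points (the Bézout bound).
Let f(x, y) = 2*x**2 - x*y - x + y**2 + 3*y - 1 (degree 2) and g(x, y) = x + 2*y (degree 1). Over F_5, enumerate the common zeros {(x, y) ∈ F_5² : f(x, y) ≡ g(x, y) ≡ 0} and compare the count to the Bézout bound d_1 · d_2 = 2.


Common zeros: {(2, 4), (3, 1)}; count = 2; Bézout bound = 2.

deg(f) = 2, deg(g) = 1, so Bézout bound = 2.
Scan x ∈ F_5. For each x, list the y ∈ F_5 with f(x, y) ≡ 0 and those with g(x, y) ≡ 0 (mod 5); the common zeros in that column are the intersection.
  x = 0: f ≡ 0 at y ∈ ∅; g ≡ 0 at y ∈ {0}; common: ∅.
  x = 1: f ≡ 0 at y ∈ {0, 3}; g ≡ 0 at y ∈ {2}; common: ∅.
  x = 2: f ≡ 0 at y ∈ {0, 4}; g ≡ 0 at y ∈ {4}; common: {4}.
  x = 3: f ≡ 0 at y ∈ {1, 4}; g ≡ 0 at y ∈ {1}; common: {1}.
  x = 4: f ≡ 0 at y ∈ ∅; g ≡ 0 at y ∈ {3}; common: ∅.
Collecting: common zeros = {(2, 4), (3, 1)}, so the count is 2.
Comparison with the Bézout bound: 2 ≤ 2 = deg(f)·deg(g), as expected for curves with no common component (the bound is attained).


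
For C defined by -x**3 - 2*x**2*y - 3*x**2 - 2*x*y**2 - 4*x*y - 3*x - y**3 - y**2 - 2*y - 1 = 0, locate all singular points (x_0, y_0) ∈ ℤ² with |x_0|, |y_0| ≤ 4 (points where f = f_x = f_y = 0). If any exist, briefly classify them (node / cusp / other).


Singular points: {(-1, 0)}; classification: cusp.

Compute partial derivatives:
  f_x = -3*x**2 - 4*x*y - 6*x - 2*y**2 - 4*y - 3.
  f_y = -2*x**2 - 4*x*y - 4*x - 3*y**2 - 2*y - 2.
Scan x_0 ∈ {−4, ..., 4}. For each x_0, f_y(x_0, y) is a polynomial in y; find its integer roots y ∈ {−4, ..., 4}, then test f_x and f at those candidates.
  x = -4: f_y(-4, y) = -3*y**2 + 14*y - 18; no integer root y with |y| ≤ 4.
  x = -3: f_y(-3, y) = -3*y**2 + 10*y - 8; vanishes at y ∈ {2}. (-3, 2): f_x = -4 ≠ 0.
  x = -2: f_y(-2, y) = -3*y**2 + 6*y - 2; no integer root y with |y| ≤ 4.
  x = -1: f_y(-1, y) = -3*y**2 + 2*y; vanishes at y ∈ {0}. (-1, 0): f_x = 0, f = 0 — SINGULAR.
  x = 0: f_y(0, y) = -3*y**2 - 2*y - 2; no integer root y with |y| ≤ 4.
  x = 1: f_y(1, y) = -3*y**2 - 6*y - 8; no integer root y with |y| ≤ 4.
  x = 2: f_y(2, y) = -3*y**2 - 10*y - 18; no integer root y with |y| ≤ 4.
  x = 3: f_y(3, y) = -3*y**2 - 14*y - 32; no integer root y with |y| ≤ 4.
  x = 4: f_y(4, y) = -3*y**2 - 18*y - 50; no integer root y with |y| ≤ 4.
Only singular point on the grid: (-1, 0).
Classify: substitute x = -1 + u, y = 0 + v and expand: f = -u**3 - 2*u**2*v - 2*u*v**2 - v**3 + v**2.
No constant or linear terms (consistent with a singular point). Quadratic part: v**2. Cubic part: -u**3 - 2*u**2*v - 2*u*v**2 - v**3.
The quadratic part v**2 is a perfect square, so there is a single (double) tangent line v = 0, i.e. y = 0. Restricting the cubic part to that line (v = 0) leaves -u**3 ≠ 0, so f is not divisible by v and the branch is v² ≈ u**3 to lowest order — this is a cusp.
Classification: cusp.


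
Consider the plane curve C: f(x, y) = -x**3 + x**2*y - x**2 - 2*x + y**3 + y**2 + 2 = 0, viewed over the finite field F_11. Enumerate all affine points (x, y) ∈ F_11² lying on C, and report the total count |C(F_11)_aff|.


Affine F_11-points: {(2, 8), (4, 7), (5, 4), (7, 9), (9, 6), (10, 4)}; count = 6.

For each of the 121 pairs (x, y) ∈ F_11², evaluate f(x, y) mod 11. Record the zeros.
  x = 0: [0↦2, 1↦4, 2↦3, 3↦5, 4↦5, 5↦9, 6↦1, 7↦9, 8↦6, 9↦9, 10↦2]  zeros at y ∈ ∅
  x = 1: [0↦9, 1↦1, 2↦1, 3↦4, 4↦5, 5↦10, 6↦3, 7↦1, 8↦10, 9↦3, 10↦8]  zeros at y ∈ ∅
  x = 2: [0↦8, 1↦3, 2↦6, 3↦1, 4↦5, 5↦2, 6↦9, 7↦10, 8↦0, 9↦7, 10↦4]  zeros at y ∈ {8}
  x = 3: [0↦4, 1↦4, 2↦1, 3↦1, 4↦10, 5↦1, 6↦2, 7↦8, 8↦3, 9↦4, 10↦6]  zeros at y ∈ ∅
  x = 4: [0↦2, 1↦9, 2↦2, 3↦9, 4↦3, 5↦1, 6↦9, 7↦0, 8↦2, 9↦10, 10↦8]  zeros at y ∈ {7}
  x = 5: [0↦7, 1↦1, 2↦3, 3↦8, 4↦0, 5↦7, 6↦2, 7↦2, 8↦2, 9↦8, 10↦4]  zeros at y ∈ {4}
  x = 6: [0↦2, 1↦7, 2↦9, 3↦3, 4↦6, 5↦2, 6↦8, 7↦8, 8↦8, 9↦3, 10↦10]  zeros at y ∈ ∅
  x = 7: [0↦3, 1↦10, 2↦3, 3↦10, 4↦4, 5↦2, 6↦10, 7↦1, 8↦3, 9↦0, 10↦9]  zeros at y ∈ {9}
  x = 8: [0↦4, 1↦4, 2↦1, 3↦1, 4↦10, 5↦1, 6↦2, 7↦8, 8↦3, 9↦4, 10↦6]  zeros at y ∈ ∅
  x = 9: [0↦10, 1↦5, 2↦8, 3↦3, 4↦7, 5↦4, 6↦0, 7↦1, 8↦2, 9↦9, 10↦6]  zeros at y ∈ {6}
  x = 10: [0↦4, 1↦7, 2↦7, 3↦10, 4↦0, 5↦5, 6↦9, 7↦7, 8↦5, 9↦9, 10↦3]  zeros at y ∈ {4}
Collecting zeros: affine points = {(2, 8), (4, 7), (5, 4), (7, 9), (9, 6), (10, 4)}.
Total count |C(F_11)_aff| = 6.


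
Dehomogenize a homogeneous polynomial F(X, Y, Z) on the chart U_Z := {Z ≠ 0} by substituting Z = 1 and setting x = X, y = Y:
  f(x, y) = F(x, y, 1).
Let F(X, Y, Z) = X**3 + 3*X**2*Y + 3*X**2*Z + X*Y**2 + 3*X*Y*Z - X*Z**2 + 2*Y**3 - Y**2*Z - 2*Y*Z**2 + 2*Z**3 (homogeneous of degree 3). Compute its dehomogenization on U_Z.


f(x, y) = x**3 + 3*x**2*y + 3*x**2 + x*y**2 + 3*x*y - x + 2*y**3 - y**2 - 2*y + 2

On U_Z we set Z = 1. Each monomial c·X^i·Y^j·Z^k in F becomes c·x^i·y^j·1^k = c·x^i·y^j.
Substituting Z = 1: F(X, Y, 1) = x**3 + 3*x**2*y + 3*x**2 + x*y**2 + 3*x*y - x + 2*y**3 - y**2 - 2*y + 2.
Note: deg(f) ≤ deg(F) = 3; strict inequality happens when F is divisible by Z (lost terms).


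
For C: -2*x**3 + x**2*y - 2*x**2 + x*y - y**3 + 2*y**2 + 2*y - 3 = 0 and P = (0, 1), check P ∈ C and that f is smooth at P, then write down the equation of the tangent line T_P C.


Tangent line at P: x + 3*y - 3 = 0.

Step 1: f(0, 1) = 0, so P lies on C.
Step 2: partial derivatives
  f_x(x, y) = -6*x**2 + 2*x*y - 4*x + y, f_y(x, y) = x**2 + x - 3*y**2 + 4*y + 2.
  f_x(P) = 1, f_y(P) = 3 (gradient nonzero, so P is smooth).
Step 3: tangent line at P: 1·(x − 0) + 3·(y − 1) = 0.
Expanding: x + 3*y - 3 = 0.


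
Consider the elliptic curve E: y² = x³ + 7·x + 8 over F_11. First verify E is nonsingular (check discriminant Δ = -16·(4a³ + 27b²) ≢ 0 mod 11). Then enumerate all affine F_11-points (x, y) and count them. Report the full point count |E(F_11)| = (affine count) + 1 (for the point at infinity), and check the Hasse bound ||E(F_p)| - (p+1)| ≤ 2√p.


Affine points = {(1, 4), (1, 7), (3, 1), (3, 10), (4, 1), (4, 10), (5, 5), (5, 6), (7, 2), (7, 9), (8, 2), (8, 9), (10, 0)}; affine count = 13; |E(F_11)| = 14.

Discriminant check: Δ ∝ 4a³ + 27b² = 4·7³ + 27·8² = 4·343 + 27·64 ≡ 9 (mod 11). Nonzero ⇒ E is nonsingular.
For each x ∈ F_11, compute rhs = x³ + 7·x + 8 mod 11, then count y ∈ F_11 with y² ≡ rhs.
  x = 0: rhs = 8, matching y values: none (0 points).
  x = 1: rhs = 5, matching y values: 4, 7 (2 points).
  x = 2: rhs = 8, matching y values: none (0 points).
  x = 3: rhs = 1, matching y values: 1, 10 (2 points).
  x = 4: rhs = 1, matching y values: 1, 10 (2 points).
  x = 5: rhs = 3, matching y values: 5, 6 (2 points).
  x = 6: rhs = 2, matching y values: none (0 points).
  x = 7: rhs = 4, matching y values: 2, 9 (2 points).
  x = 8: rhs = 4, matching y values: 2, 9 (2 points).
  x = 9: rhs = 8, matching y values: none (0 points).
  x = 10: rhs = 0, matching y values: 0 (1 points).
Total affine count: 13.
Full point count |E(F_11)| = 13 + 1 = 14.
Hasse bound: |14 − (11+1)| = |2| = 2 ≤ 2√11 ≈ 6.6332 ✓.
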